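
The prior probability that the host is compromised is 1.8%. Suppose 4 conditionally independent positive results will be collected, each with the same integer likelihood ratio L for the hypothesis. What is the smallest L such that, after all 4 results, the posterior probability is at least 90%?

5

Prior odds = 0.018/0.982 = 9/491.
Target odds = 0.9/0.1 = 9.
Need L⁴ ≥ 9 ÷ (9/491) = 491.
4⁴ = 256 < 491 ≤ 625 = 5⁴, so L = 5.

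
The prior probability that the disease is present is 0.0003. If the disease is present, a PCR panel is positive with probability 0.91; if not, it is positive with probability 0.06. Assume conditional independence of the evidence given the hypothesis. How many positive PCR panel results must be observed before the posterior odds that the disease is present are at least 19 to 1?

Prior odds: 0.0003 ÷ 0.9997 = 3/9997.
Likelihood ratio of a positive = 0.91/0.06 = 91/6.
Target odds = 19.
Need (3/9997) × (91/6)ⁿ ≥ 19, i.e. (91/6)ⁿ ≥ 189943/3.
(91/6)⁴ = 68574961/1296 falls short of 189943/3 but (91/6)⁵ ≈802510 reaches it, so n = 5.

5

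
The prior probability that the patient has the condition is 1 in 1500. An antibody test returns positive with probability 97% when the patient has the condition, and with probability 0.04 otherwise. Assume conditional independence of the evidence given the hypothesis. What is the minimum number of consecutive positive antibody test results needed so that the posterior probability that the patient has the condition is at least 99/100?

Prior odds: (1/1500) ÷ (1499/1500) = 1/1499.
Likelihood ratio of a positive result = 0.97/0.04 = 24.25.
Target posterior odds = 0.99/0.01 = 99.
Need (1/1499) × 24.25ⁿ ≥ 99, i.e. 24.25ⁿ ≥ 148401.
24.25³ = 912673/64 falls short of 148401 but 24.25⁴ = 88529281/256 reaches it, so n = 4.

4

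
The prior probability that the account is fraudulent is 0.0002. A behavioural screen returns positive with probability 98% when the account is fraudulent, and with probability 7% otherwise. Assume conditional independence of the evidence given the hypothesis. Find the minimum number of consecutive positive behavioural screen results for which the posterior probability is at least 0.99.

Prior odds: 0.0002 ÷ 0.9998 = 1/4999.
Likelihood ratio of a positive result = 0.98/0.07 = 14.
Target odds: 0.99 ÷ 0.01 = 99.
Need (1/4999) × 14ⁿ ≥ 99, i.e. 14ⁿ ≥ 494901.
14⁴ = 38416 falls short of 494901 but 14⁵ = 537824 reaches it, so n = 5.

5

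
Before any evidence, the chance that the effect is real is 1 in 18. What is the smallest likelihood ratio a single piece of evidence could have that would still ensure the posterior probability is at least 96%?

Prior odds = (1/18)/(17/18) = 1/17.
Target odds = 0.96/0.04 = 24.
Required Bayes factor = 24 ÷ (1/17) = 408.

408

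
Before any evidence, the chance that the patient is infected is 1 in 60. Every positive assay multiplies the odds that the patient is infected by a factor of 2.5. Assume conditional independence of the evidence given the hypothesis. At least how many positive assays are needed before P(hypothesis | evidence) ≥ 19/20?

Prior odds = (1/60)/(59/60) = 1/59.
Likelihood ratio per positive assay = 2.5.
Target posterior odds = 0.95/0.05 = 19.
Need (1/59) × 2.5ⁿ ≥ 19, i.e. 2.5ⁿ ≥ 1121.
2.5⁷ = 610.3515625 falls short of 1121 but 2.5⁸ = 390625/256 reaches it, so n = 8.

8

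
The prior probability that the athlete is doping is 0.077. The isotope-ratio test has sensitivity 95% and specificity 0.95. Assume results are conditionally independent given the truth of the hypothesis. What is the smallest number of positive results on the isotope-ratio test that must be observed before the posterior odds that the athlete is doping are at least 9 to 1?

2

Prior odds: 0.077 ÷ 0.923 = 77/923.
False-positive rate = 1 − 0.95 = 0.05; likelihood ratio of a positive = 0.95/0.05 = 19.
Target odds = 9.
Require 19ⁿ ≥ 9 ÷ (77/923) = 8307/77.
19¹ = 19 falls short of 8307/77 but 19² = 361 reaches it, so n = 2.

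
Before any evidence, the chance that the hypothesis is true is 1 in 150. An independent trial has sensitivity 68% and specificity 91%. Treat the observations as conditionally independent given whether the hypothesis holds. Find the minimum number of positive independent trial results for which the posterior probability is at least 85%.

4

Prior odds: (1/150) ÷ (149/150) = 1/149.
False-positive rate = 1 − 0.91 = 0.09; likelihood ratio of a positive = 0.68/0.09 = 68/9.
Target posterior odds = 0.85/0.15 = 17/3.
Require (68/9)ⁿ ≥ 17/3 ÷ (1/149) = 2533/3.
(68/9)³ = 314432/729 falls short of 2533/3 but (68/9)⁴ = 21381376/6561 reaches it, so n = 4.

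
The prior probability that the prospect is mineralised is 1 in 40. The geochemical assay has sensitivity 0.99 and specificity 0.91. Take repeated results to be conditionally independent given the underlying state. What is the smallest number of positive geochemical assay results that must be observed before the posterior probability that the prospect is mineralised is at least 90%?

3

Prior odds: 0.025 ÷ 0.975 = 1/39.
False-positive rate = 1 − 0.91 = 0.09; likelihood ratio of a positive = 0.99/0.09 = 11.
Target odds: 0.9 ÷ 0.1 = 9.
Need (1/39) × 11ⁿ ≥ 9, i.e. 11ⁿ ≥ 351.
11² = 121 falls short of 351 but 11³ = 1331 reaches it, so n = 3.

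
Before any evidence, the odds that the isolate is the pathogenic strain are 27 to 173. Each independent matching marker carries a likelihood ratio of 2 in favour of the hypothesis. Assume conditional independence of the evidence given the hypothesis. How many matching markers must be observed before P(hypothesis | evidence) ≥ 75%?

Prior odds = 27/173.
Likelihood ratio per matching marker = 2.
Target odds: 0.75 ÷ 0.25 = 3.
Need (27/173) × 2ⁿ ≥ 3, i.e. 2ⁿ ≥ 173/9.
2⁴ = 16 falls short of 173/9 but 2⁵ = 32 reaches it, so n = 5.

5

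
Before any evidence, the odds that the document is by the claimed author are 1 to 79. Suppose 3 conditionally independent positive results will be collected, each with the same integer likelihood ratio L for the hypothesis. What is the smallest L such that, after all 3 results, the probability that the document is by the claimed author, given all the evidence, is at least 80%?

7

Prior odds = 1/79.
Target odds = 0.8/0.2 = 4.
Need L³ ≥ 4 ÷ (1/79) = 316.
6³ = 216 < 316 ≤ 343 = 7³, so L = 7.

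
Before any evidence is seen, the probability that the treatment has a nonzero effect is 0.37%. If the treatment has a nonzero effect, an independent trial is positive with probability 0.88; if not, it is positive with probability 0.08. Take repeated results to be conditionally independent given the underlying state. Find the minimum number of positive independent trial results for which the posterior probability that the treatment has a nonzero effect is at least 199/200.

Prior odds = 0.0037/0.9963 = 37/9963.
Likelihood ratio of a positive = 0.88/0.08 = 11.
Target posterior odds = 0.995/0.005 = 199.
Require 11ⁿ ≥ 199 ÷ (37/9963) = 1982637/37.
11⁴ = 14641 falls short of 1982637/37 but 11⁵ = 161051 reaches it, so n = 5.

5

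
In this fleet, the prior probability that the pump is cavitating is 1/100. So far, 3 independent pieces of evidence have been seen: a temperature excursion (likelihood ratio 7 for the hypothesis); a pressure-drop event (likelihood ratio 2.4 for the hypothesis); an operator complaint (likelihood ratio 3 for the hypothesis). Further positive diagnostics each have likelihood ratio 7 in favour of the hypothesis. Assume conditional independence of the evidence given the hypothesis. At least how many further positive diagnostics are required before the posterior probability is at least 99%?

Prior odds = 0.01/0.99 = 1/99.
Combined Bayes factor of the evidence already in hand = 7 × 2.4 × 3 = 50.4.
Odds after that evidence = (1/99) × 50.4 = 28/55.
Target odds = 0.99/0.01 = 99.
Need 7ⁿ ≥ 99 ÷ (28/55) = 5445/28.
7² = 49 falls short of 5445/28 but 7³ = 343 reaches it, so n = 3.

3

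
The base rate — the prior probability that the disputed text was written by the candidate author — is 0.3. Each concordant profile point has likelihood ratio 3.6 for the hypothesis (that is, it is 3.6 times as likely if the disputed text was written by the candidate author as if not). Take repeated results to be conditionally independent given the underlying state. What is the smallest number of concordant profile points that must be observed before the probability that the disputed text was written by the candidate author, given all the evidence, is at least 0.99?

Prior odds = 0.3/0.7 = 3/7.
Likelihood ratio per concordant profile point = 3.6.
Target posterior odds = 0.99/0.01 = 99.
Need (3/7) × 3.6ⁿ ≥ 99, i.e. 3.6ⁿ ≥ 231.
3.6⁴ = 167.9616 falls short of 231 but 3.6⁵ = 604.66176 reaches it, so n = 5.

5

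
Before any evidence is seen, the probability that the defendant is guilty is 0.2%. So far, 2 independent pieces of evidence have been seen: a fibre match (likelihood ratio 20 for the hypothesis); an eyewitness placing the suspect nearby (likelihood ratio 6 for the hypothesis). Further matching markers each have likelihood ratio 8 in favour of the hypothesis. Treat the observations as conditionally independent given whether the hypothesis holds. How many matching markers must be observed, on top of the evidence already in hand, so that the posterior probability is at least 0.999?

5

Prior odds = 0.002/0.998 = 1/499.
Combined Bayes factor of the evidence already in hand = 20 × 6 = 120.
Odds after that evidence = (1/499) × 120 = 120/499.
Target odds = 0.999/0.001 = 999.
Need 8ⁿ ≥ 999 ÷ (120/499) = 4154.175.
8⁴ = 4096 falls short of 4154.175 but 8⁵ = 32768 reaches it, so n = 5.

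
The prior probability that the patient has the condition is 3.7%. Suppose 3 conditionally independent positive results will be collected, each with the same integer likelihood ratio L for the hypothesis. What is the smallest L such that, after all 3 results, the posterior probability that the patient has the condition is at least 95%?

Prior odds = 0.037/0.963 = 37/963.
Target odds = 0.95/0.05 = 19.
Need L³ ≥ 19 ÷ (37/963) = 18297/37.
7³ = 343 < 18297/37 ≤ 512 = 8³, so L = 8.

8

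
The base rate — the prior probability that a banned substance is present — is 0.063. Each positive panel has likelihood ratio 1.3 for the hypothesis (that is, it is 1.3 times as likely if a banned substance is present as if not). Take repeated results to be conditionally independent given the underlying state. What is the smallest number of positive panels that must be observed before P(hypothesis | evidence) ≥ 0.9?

19

Prior odds: 0.063 ÷ 0.937 = 63/937.
Likelihood ratio per positive panel = 1.3.
Target odds: 0.9 ÷ 0.1 = 9.
Need (63/937) × 1.3ⁿ ≥ 9, i.e. 1.3ⁿ ≥ 937/7.
1.3¹⁸ ≈112.455 falls short of 937/7 but 1.3¹⁹ ≈146.192 reaches it, so n = 19.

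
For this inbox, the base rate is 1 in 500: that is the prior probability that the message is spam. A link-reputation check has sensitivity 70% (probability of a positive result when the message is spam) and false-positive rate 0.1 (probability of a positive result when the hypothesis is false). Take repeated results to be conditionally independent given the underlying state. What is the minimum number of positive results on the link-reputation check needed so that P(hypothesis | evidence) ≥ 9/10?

Prior odds: 0.002 ÷ 0.998 = 1/499.
Likelihood ratio of a positive result = 0.7/0.1 = 7.
Target odds: 0.9 ÷ 0.1 = 9.
Need (1/499) × 7ⁿ ≥ 9, i.e. 7ⁿ ≥ 4491.
7⁴ = 2401 falls short of 4491 but 7⁵ = 16807 reaches it, so n = 5.

5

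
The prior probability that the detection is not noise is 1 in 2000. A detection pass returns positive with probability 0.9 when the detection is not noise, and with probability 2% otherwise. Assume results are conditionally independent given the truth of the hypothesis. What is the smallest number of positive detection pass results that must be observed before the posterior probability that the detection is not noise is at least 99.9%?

Prior odds = 0.0005/0.9995 = 1/1999.
Likelihood ratio of a positive result = 0.9/0.02 = 45.
Target odds: 0.999 ÷ 0.001 = 999.
Need (1/1999) × 45ⁿ ≥ 999, i.e. 45ⁿ ≥ 1997001.
45³ = 91125 falls short of 1997001 but 45⁴ = 4100625 reaches it, so n = 4.

4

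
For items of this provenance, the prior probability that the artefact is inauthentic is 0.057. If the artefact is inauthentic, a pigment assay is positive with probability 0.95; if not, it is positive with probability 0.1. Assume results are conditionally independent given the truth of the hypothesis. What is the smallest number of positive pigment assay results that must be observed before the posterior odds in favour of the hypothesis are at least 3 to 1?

Prior odds = 0.057/0.943 = 57/943.
Likelihood ratio of a positive = 0.95/0.1 = 9.5.
Target odds = 3.
Need (57/943) × 9.5ⁿ ≥ 3, i.e. 9.5ⁿ ≥ 943/19.
9.5¹ = 9.5 falls short of 943/19 but 9.5² = 90.25 reaches it, so n = 2.

2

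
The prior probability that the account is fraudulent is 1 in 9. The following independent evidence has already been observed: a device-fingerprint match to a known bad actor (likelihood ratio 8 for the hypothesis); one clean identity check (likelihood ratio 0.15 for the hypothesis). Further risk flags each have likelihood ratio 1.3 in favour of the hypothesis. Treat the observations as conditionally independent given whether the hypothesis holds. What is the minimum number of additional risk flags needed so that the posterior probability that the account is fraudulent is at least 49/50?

Prior odds = (1/9)/(8/9) = 0.125.
Combined Bayes factor of the evidence already in hand = 8 × 0.15 = 1.2.
Odds after that evidence = 0.125 × 1.2 = 0.15.
Target odds = 0.98/0.02 = 49.
Need 1.3ⁿ ≥ 49 ÷ 0.15 = 980/3.
1.3²² ≈321.184 falls short of 980/3 but 1.3²³ ≈417.539 reaches it, so n = 23.

23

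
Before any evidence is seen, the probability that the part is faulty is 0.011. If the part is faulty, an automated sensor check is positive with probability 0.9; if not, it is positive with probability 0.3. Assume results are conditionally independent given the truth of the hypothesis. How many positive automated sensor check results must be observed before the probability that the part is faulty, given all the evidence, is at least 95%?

Prior odds = 0.011/0.989 = 11/989.
Likelihood ratio of a positive = 0.9/0.3 = 3.
Target posterior odds = 0.95/0.05 = 19.
Require 3ⁿ ≥ 19 ÷ (11/989) = 18791/11.
3⁶ = 729 falls short of 18791/11 but 3⁷ = 2187 reaches it, so n = 7.

7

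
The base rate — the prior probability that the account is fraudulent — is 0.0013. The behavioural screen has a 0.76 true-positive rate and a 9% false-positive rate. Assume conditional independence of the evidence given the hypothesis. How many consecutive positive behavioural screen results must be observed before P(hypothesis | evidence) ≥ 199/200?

6

Prior odds = 0.0013/0.9987 = 13/9987.
Likelihood ratio of a positive result = 0.76/0.09 = 76/9.
Target posterior odds = 0.995/0.005 = 199.
Need (13/9987) × (76/9)ⁿ ≥ 199, i.e. (76/9)ⁿ ≥ 1987413/13.
(76/9)⁵ ≈42939.3 falls short of 1987413/13 but (76/9)⁶ ≈362599 reaches it, so n = 6.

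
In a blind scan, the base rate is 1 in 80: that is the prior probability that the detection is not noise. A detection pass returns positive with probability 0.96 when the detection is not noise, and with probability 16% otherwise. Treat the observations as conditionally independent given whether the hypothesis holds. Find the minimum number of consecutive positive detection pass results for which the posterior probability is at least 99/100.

6

Prior odds = 0.0125/0.9875 = 1/79.
Likelihood ratio of a positive result = 0.96/0.16 = 6.
Target posterior odds = 0.99/0.01 = 99.
Require 6ⁿ ≥ 99 ÷ (1/79) = 7821.
6⁵ = 7776 falls short of 7821 but 6⁶ = 46656 reaches it, so n = 6.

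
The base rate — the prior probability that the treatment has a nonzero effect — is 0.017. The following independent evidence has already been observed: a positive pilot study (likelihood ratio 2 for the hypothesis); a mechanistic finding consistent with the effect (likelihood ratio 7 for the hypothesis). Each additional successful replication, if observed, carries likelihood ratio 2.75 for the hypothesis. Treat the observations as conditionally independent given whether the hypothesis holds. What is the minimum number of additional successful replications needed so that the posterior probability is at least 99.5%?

7

Prior odds = 0.017/0.983 = 17/983.
Combined Bayes factor of the evidence already in hand = 2 × 7 = 14.
Odds after that evidence = (17/983) × 14 = 238/983.
Target odds = 0.995/0.005 = 199.
Need 2.75ⁿ ≥ 199 ÷ (238/983) = 195617/238.
2.75⁶ = 1771561/4096 falls short of 195617/238 but 2.75⁷ = 19487171/16384 reaches it, so n = 7.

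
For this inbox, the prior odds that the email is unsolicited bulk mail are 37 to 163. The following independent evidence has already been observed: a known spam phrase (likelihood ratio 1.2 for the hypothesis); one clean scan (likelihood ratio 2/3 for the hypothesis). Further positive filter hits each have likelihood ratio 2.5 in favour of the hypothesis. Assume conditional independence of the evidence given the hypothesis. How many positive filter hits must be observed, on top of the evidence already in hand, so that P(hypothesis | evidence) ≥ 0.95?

6

Prior odds = 37/163.
Combined Bayes factor of the evidence already in hand = 1.2 × (2/3) = 0.8.
Odds after that evidence = (37/163) × 0.8 = 148/815.
Target odds = 0.95/0.05 = 19.
Need 2.5ⁿ ≥ 19 ÷ (148/815) = 15485/148.
2.5⁵ = 97.65625 falls short of 15485/148 but 2.5⁶ = 244.140625 reaches it, so n = 6.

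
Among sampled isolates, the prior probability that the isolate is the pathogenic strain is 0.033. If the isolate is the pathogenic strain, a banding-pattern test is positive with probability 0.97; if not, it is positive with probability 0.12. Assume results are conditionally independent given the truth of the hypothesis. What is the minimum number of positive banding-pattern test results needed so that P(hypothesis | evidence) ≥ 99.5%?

Prior odds = 0.033/0.967 = 33/967.
Likelihood ratio of a positive = 0.97/0.12 = 97/12.
Target posterior odds = 0.995/0.005 = 199.
Need (33/967) × (97/12)ⁿ ≥ 199, i.e. (97/12)ⁿ ≥ 192433/33.
(97/12)⁴ = 88529281/20736 falls short of 192433/33 but (97/12)⁵ ≈34510.6 reaches it, so n = 5.

5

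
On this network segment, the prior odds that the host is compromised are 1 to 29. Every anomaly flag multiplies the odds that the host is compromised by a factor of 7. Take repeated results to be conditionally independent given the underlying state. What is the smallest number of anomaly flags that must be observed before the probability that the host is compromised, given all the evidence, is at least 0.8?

Prior odds = 1/29.
Likelihood ratio per anomaly flag = 7.
Target posterior odds = 0.8/0.2 = 4.
Need (1/29) × 7ⁿ ≥ 4, i.e. 7ⁿ ≥ 116.
7² = 49 falls short of 116 but 7³ = 343 reaches it, so n = 3.

3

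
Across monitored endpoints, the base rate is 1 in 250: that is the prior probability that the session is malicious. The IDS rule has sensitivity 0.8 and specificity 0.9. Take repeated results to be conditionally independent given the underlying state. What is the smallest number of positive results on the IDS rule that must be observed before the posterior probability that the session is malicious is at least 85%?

Prior odds: 0.004 ÷ 0.996 = 1/249.
False-positive rate = 1 − 0.9 = 0.1; likelihood ratio of a positive = 0.8/0.1 = 8.
Target odds: 0.85 ÷ 0.15 = 17/3.
Need (1/249) × 8ⁿ ≥ 17/3, i.e. 8ⁿ ≥ 1411.
8³ = 512 falls short of 1411 but 8⁴ = 4096 reaches it, so n = 4.

4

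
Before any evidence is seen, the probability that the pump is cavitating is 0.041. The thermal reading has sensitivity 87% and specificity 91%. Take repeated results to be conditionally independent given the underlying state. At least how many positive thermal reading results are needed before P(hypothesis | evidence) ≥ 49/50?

4

Prior odds = 0.041/0.959 = 41/959.
False-positive rate = 1 − 0.91 = 0.09; likelihood ratio of a positive = 0.87/0.09 = 29/3.
Target posterior odds = 0.98/0.02 = 49.
Need (41/959) × (29/3)ⁿ ≥ 49, i.e. (29/3)ⁿ ≥ 46991/41.
(29/3)³ = 24389/27 falls short of 46991/41 but (29/3)⁴ = 707281/81 reaches it, so n = 4.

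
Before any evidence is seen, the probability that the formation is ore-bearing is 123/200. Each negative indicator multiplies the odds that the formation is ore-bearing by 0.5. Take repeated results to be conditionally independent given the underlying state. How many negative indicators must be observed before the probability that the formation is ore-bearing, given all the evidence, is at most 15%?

Prior odds = 0.615/0.385 = 123/77.
Likelihood ratio per negative indicator = 0.5.
Target odds: 0.15 ÷ 0.85 = 3/17.
Require 0.5ⁿ ≤ 3/17 ÷ (123/77) = 77/697.
0.5³ = 0.125 is still above 77/697 but 0.5⁴ = 0.0625 is at or below it, so n = 4.

4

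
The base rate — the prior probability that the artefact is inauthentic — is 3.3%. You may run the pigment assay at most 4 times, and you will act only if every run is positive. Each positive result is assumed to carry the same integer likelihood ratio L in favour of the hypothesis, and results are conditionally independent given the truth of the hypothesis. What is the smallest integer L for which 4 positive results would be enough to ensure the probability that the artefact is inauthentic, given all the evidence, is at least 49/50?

Prior odds = 0.033/0.967 = 33/967.
Target odds = 0.98/0.02 = 49.
Need L⁴ ≥ 49 ÷ (33/967) = 47383/33.
6⁴ = 1296 < 47383/33 ≤ 2401 = 7⁴, so L = 7.

7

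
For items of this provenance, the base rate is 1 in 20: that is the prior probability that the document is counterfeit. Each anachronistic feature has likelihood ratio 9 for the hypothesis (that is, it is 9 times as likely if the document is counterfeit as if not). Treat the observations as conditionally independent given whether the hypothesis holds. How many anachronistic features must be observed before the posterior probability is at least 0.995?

Prior odds: 0.05 ÷ 0.95 = 1/19.
Likelihood ratio per anachronistic feature = 9.
Target posterior odds = 0.995/0.005 = 199.
Require 9ⁿ ≥ 199 ÷ (1/19) = 3781.
9³ = 729 falls short of 3781 but 9⁴ = 6561 reaches it, so n = 4.

4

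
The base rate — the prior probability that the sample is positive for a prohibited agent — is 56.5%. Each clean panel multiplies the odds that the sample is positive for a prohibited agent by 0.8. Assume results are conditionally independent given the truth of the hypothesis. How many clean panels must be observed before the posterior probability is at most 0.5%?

Prior odds = 0.565/0.435 = 113/87.
Likelihood ratio per clean panel = 0.8.
Target posterior odds = 0.005/0.995 = 1/199.
Require 0.8ⁿ ≤ 1/199 ÷ (113/87) = 87/22487.
0.8²⁴ ≈0.00472237 is still above 87/22487 but 0.8²⁵ ≈0.00377789 is at or below it, so n = 25.

25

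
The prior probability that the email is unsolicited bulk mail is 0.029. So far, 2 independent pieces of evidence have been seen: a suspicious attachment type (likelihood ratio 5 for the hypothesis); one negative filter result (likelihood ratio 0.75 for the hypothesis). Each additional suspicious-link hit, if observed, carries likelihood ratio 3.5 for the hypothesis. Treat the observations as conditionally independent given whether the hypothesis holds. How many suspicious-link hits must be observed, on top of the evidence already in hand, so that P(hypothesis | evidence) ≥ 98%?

Prior odds = 0.029/0.971 = 29/971.
Combined Bayes factor of the evidence already in hand = 5 × 0.75 = 3.75.
Odds after that evidence = (29/971) × 3.75 = 435/3884.
Target odds = 0.98/0.02 = 49.
Need 3.5ⁿ ≥ 49 ÷ (435/3884) = 190316/435.
3.5⁴ = 150.0625 falls short of 190316/435 but 3.5⁵ = 525.21875 reaches it, so n = 5.

5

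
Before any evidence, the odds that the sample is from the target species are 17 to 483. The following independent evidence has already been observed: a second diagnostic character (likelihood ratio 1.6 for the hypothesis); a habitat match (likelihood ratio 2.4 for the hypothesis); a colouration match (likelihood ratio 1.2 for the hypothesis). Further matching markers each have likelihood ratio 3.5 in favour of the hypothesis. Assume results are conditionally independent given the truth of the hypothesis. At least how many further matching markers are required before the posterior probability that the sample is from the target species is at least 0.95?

4

Prior odds = 17/483.
Combined Bayes factor of the evidence already in hand = 1.6 × 2.4 × 1.2 = 4.608.
Odds after that evidence = (17/483) × 4.608 = 3264/20125.
Target odds = 0.95/0.05 = 19.
Need 3.5ⁿ ≥ 19 ÷ (3264/20125) = 382375/3264.
3.5³ = 42.875 falls short of 382375/3264 but 3.5⁴ = 150.0625 reaches it, so n = 4.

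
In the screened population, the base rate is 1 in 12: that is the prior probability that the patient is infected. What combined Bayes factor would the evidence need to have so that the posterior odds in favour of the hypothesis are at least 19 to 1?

Prior odds = (1/12)/(11/12) = 1/11.
Target odds = 19.
Required Bayes factor = 19 ÷ (1/11) = 209.

209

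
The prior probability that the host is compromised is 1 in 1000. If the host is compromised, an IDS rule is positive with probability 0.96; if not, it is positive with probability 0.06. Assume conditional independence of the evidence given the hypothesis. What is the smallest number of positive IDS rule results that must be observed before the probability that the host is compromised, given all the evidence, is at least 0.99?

Prior odds: 0.001 ÷ 0.999 = 1/999.
Likelihood ratio of a positive = 0.96/0.06 = 16.
Target posterior odds = 0.99/0.01 = 99.
Need (1/999) × 16ⁿ ≥ 99, i.e. 16ⁿ ≥ 98901.
16⁴ = 65536 falls short of 98901 but 16⁵ = 1048576 reaches it, so n = 5.

5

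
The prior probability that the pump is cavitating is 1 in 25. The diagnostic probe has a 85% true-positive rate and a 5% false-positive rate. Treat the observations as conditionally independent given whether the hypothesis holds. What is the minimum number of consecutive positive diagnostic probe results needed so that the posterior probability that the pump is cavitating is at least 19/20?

3

Prior odds = 0.04/0.96 = 1/24.
Likelihood ratio of a positive result = 0.85/0.05 = 17.
Target posterior odds = 0.95/0.05 = 19.
Require 17ⁿ ≥ 19 ÷ (1/24) = 456.
17² = 289 falls short of 456 but 17³ = 4913 reaches it, so n = 3.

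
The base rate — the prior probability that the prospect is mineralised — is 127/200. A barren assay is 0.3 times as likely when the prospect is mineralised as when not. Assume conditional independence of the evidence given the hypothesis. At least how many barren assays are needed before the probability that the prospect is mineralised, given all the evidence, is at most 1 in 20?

Prior odds = 0.635/0.365 = 127/73.
Likelihood ratio per barren assay = 0.3.
Target posterior odds = 0.05/0.95 = 1/19.
Need (127/73) × 0.3ⁿ ≤ 1/19, i.e. 0.3ⁿ ≤ 73/2413.
0.3² = 0.09 is still above 73/2413 but 0.3³ = 0.027 is at or below it, so n = 3.

3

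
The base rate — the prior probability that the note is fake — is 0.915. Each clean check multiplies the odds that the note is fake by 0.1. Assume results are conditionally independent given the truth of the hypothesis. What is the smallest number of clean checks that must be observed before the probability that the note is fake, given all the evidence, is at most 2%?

3

Prior odds: 0.915 ÷ 0.085 = 183/17.
Likelihood ratio per clean check = 0.1.
Target posterior odds = 0.02/0.98 = 1/49.
Require 0.1ⁿ ≤ 1/49 ÷ (183/17) = 17/8967.
0.1² = 0.01 is still above 17/8967 but 0.1³ = 0.001 is at or below it, so n = 3.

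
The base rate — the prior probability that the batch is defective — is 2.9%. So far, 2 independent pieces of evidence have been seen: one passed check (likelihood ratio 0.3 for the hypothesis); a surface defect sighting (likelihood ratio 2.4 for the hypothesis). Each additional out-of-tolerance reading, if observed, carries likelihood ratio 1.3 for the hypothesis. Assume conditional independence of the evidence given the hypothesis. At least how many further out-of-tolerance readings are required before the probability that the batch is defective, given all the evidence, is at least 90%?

Prior odds = 0.029/0.971 = 29/971.
Combined Bayes factor of the evidence already in hand = 0.3 × 2.4 = 0.72.
Odds after that evidence = (29/971) × 0.72 = 522/24275.
Target odds = 0.9/0.1 = 9.
Need 1.3ⁿ ≥ 9 ÷ (522/24275) = 24275/58.
1.3²³ ≈417.539 falls short of 24275/58 but 1.3²⁴ ≈542.801 reaches it, so n = 24.

24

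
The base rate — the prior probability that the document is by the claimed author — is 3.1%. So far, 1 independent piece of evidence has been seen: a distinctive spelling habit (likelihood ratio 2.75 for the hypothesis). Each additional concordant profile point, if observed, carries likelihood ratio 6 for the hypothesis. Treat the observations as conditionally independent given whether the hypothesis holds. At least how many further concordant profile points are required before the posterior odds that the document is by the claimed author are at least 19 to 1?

Prior odds = 0.031/0.969 = 31/969.
Bayes factor of the evidence already in hand = 2.75.
Odds after that evidence = (31/969) × 2.75 = 341/3876.
Target odds = 19.
Need 6ⁿ ≥ 19 ÷ (341/3876) = 73644/341.
6² = 36 falls short of 73644/341 but 6³ = 216 reaches it, so n = 3.

3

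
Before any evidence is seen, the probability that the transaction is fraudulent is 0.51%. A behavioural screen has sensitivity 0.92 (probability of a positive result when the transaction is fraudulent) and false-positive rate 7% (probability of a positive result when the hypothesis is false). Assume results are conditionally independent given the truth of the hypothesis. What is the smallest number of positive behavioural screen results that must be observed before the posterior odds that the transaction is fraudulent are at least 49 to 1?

4

Prior odds = 0.0051/0.9949 = 51/9949.
Likelihood ratio of a positive result = 0.92/0.07 = 92/7.
Target odds = 49.
Require (92/7)ⁿ ≥ 49 ÷ (51/9949) = 487501/51.
(92/7)³ = 778688/343 falls short of 487501/51 but (92/7)⁴ = 71639296/2401 reaches it, so n = 4.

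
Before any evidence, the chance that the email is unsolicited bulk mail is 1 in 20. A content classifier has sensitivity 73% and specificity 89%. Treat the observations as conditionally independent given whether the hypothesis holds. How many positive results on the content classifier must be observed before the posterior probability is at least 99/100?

4

Prior odds: 0.05 ÷ 0.95 = 1/19.
False-positive rate = 1 − 0.89 = 0.11; likelihood ratio of a positive = 0.73/0.11 = 73/11.
Target odds: 0.99 ÷ 0.01 = 99.
Need (1/19) × (73/11)ⁿ ≥ 99, i.e. (73/11)ⁿ ≥ 1881.
(73/11)³ = 389017/1331 falls short of 1881 but (73/11)⁴ = 28398241/14641 reaches it, so n = 4.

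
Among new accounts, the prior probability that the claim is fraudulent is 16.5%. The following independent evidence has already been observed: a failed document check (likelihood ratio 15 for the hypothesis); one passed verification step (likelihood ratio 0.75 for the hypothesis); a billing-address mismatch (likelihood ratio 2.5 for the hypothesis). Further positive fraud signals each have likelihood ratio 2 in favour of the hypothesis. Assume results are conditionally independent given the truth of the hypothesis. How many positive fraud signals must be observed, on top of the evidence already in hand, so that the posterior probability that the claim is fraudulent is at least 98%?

4

Prior odds = 0.165/0.835 = 33/167.
Combined Bayes factor of the evidence already in hand = 15 × 0.75 × 2.5 = 28.125.
Odds after that evidence = (33/167) × 28.125 = 7425/1336.
Target odds = 0.98/0.02 = 49.
Need 2ⁿ ≥ 49 ÷ (7425/1336) = 65464/7425.
2³ = 8 falls short of 65464/7425 but 2⁴ = 16 reaches it, so n = 4.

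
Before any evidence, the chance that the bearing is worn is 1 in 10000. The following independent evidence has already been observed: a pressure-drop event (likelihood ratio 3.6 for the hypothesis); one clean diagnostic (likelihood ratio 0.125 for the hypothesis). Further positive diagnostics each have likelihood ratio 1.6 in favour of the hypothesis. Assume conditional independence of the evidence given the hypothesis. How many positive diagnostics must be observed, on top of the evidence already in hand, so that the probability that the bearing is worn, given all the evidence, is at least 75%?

Prior odds = 0.0001/0.9999 = 1/9999.
Combined Bayes factor of the evidence already in hand = 3.6 × 0.125 = 0.45.
Odds after that evidence = (1/9999) × 0.45 = 1/22220.
Target odds = 0.75/0.25 = 3.
Need 1.6ⁿ ≥ 3 ÷ (1/22220) = 66660.
1.6²³ ≈49517.6 falls short of 66660 but 1.6²⁴ ≈79228.2 reaches it, so n = 24.

24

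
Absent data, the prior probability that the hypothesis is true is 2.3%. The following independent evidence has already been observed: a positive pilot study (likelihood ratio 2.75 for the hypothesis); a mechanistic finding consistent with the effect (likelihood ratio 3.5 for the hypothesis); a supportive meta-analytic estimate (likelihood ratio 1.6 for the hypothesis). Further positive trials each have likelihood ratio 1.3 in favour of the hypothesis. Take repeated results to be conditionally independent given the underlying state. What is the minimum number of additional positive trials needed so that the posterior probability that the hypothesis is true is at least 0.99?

Prior odds = 0.023/0.977 = 23/977.
Combined Bayes factor of the evidence already in hand = 2.75 × 3.5 × 1.6 = 15.4.
Odds after that evidence = (23/977) × 15.4 = 1771/4885.
Target odds = 0.99/0.01 = 99.
Need 1.3ⁿ ≥ 99 ÷ (1771/4885) = 43965/161.
1.3²¹ ≈247.065 falls short of 43965/161 but 1.3²² ≈321.184 reaches it, so n = 22.

22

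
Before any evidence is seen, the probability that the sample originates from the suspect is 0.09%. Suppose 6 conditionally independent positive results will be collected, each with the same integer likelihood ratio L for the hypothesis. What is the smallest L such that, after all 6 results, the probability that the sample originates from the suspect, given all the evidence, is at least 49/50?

7

Prior odds = 0.0009/0.9991 = 9/9991.
Target odds = 0.98/0.02 = 49.
Need L⁶ ≥ 49 ÷ (9/9991) = 489559/9.
6⁶ = 46656 < 489559/9 ≤ 117649 = 7⁶, so L = 7.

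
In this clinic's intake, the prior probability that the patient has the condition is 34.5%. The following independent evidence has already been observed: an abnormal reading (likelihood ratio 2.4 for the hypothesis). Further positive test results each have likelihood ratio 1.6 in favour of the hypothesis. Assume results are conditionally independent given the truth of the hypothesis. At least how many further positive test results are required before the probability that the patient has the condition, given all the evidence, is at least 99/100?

Prior odds = 0.345/0.655 = 69/131.
Bayes factor of the evidence already in hand = 2.4.
Odds after that evidence = (69/131) × 2.4 = 828/655.
Target odds = 0.99/0.01 = 99.
Need 1.6ⁿ ≥ 99 ÷ (828/655) = 7205/92.
1.6⁹ = 134217728/1953125 falls short of 7205/92 but 1.6¹⁰ ≈109.951 reaches it, so n = 10.

10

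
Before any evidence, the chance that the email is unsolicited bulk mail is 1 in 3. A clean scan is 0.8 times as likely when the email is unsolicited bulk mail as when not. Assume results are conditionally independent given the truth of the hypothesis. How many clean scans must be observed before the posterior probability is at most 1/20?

11

Prior odds = (1/3)/(2/3) = 0.5.
Likelihood ratio per clean scan = 0.8.
Target odds: 0.05 ÷ 0.95 = 1/19.
Need 0.5 × 0.8ⁿ ≤ 1/19, i.e. 0.8ⁿ ≤ 2/19.
0.8¹⁰ = 1048576/9765625 is still above 2/19 but 0.8¹¹ = 4194304/48828125 is at or below it, so n = 11.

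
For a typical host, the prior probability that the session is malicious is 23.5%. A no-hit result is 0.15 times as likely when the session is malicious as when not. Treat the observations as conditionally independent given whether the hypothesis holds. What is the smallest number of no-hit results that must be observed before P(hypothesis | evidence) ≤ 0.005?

Prior odds: 0.235 ÷ 0.765 = 47/153.
Likelihood ratio per no-hit result = 0.15.
Target posterior odds = 0.005/0.995 = 1/199.
Require 0.15ⁿ ≤ 1/199 ÷ (47/153) = 153/9353.
0.15² = 0.0225 is still above 153/9353 but 0.15³ = 0.003375 is at or below it, so n = 3.

3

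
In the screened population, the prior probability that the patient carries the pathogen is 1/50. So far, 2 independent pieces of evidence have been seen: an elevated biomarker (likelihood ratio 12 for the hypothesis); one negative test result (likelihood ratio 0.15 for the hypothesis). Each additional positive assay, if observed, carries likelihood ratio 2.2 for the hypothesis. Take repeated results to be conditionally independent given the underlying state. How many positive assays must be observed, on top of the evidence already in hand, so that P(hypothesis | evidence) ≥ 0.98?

10

Prior odds = 0.02/0.98 = 1/49.
Combined Bayes factor of the evidence already in hand = 12 × 0.15 = 1.8.
Odds after that evidence = (1/49) × 1.8 = 9/245.
Target odds = 0.98/0.02 = 49.
Need 2.2ⁿ ≥ 49 ÷ (9/245) = 12005/9.
2.2⁹ ≈1207.27 falls short of 12005/9 but 2.2¹⁰ ≈2655.99 reaches it, so n = 10.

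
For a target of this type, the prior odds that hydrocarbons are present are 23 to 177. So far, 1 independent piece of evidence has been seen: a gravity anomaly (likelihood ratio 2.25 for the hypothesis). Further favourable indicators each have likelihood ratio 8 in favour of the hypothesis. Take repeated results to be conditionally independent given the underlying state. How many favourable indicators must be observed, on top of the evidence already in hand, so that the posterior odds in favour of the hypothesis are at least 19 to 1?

3

Prior odds = 23/177.
Bayes factor of the evidence already in hand = 2.25.
Odds after that evidence = (23/177) × 2.25 = 69/236.
Target odds = 19.
Need 8ⁿ ≥ 19 ÷ (69/236) = 4484/69.
8² = 64 falls short of 4484/69 but 8³ = 512 reaches it, so n = 3.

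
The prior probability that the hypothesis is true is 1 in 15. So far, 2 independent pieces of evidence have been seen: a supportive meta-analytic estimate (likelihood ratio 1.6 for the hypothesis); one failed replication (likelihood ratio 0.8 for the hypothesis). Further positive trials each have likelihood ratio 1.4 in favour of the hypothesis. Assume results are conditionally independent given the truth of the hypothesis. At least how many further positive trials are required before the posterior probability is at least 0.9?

14

Prior odds = (1/15)/(14/15) = 1/14.
Combined Bayes factor of the evidence already in hand = 1.6 × 0.8 = 1.28.
Odds after that evidence = (1/14) × 1.28 = 16/175.
Target odds = 0.9/0.1 = 9.
Need 1.4ⁿ ≥ 9 ÷ (16/175) = 98.4375.
1.4¹³ ≈79.3715 falls short of 98.4375 but 1.4¹⁴ ≈111.12 reaches it, so n = 14.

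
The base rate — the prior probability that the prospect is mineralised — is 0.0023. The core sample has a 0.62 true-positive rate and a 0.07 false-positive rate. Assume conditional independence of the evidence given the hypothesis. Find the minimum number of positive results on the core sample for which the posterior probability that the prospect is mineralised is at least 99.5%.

Prior odds: 0.0023 ÷ 0.9977 = 23/9977.
Likelihood ratio of a positive result = 0.62/0.07 = 62/7.
Target odds: 0.995 ÷ 0.005 = 199.
Need (23/9977) × (62/7)ⁿ ≥ 199, i.e. (62/7)ⁿ ≥ 1985423/23.
(62/7)⁵ = 916132832/16807 falls short of 1985423/23 but (62/7)⁶ ≈482794 reaches it, so n = 6.

6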